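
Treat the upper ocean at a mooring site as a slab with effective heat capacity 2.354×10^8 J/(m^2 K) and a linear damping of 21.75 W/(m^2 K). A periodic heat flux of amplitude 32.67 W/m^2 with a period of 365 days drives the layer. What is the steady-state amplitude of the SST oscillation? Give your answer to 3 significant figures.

Areal heat capacity C = 2.354×10^8 J/(m^2 K) (given).
Angular frequency ω = 2π / T = 2π / 3.15×10^7 s = 1.99×10^-7 s⁻¹.
√((Cω)² + λ²) = √((46.9)² + 21.75²) = 51.7 W/(m²·K).
Amplitude A = F₀ / √((Cω)²+λ²) = 32.67 / 51.7 = 0.632 K.

0.632 K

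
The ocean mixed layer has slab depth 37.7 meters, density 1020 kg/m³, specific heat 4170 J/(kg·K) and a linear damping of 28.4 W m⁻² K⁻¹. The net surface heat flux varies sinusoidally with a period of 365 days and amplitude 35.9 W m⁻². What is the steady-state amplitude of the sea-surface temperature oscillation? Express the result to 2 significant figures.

0.84 K

Areal heat capacity C = ρ c_p D = 1020 × 4170 × 37.7 = 1.60×10^8 J/(m²·K).
Angular frequency ω = 2π / T = 2π / 3.15×10^7 s = 1.99×10^-7 s⁻¹.
√((Cω)² + λ²) = √((31.9)² + 28.4²) = 42.7 W/(m²·K).
Amplitude A = F₀ / √((Cω)²+λ²) = 35.9 / 42.7 = 0.840 K.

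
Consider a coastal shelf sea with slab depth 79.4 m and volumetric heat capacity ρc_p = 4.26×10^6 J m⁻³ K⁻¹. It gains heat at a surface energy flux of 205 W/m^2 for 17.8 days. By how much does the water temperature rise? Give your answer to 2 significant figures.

0.93 K

Areal heat capacity C = ρc_p × D = 4.26×10^6 × 79.4 = 3.38×10^8 J/(m²·K).
Net heat input Q = F Δt = 205 × (17.8 days × 86400 s/day) = 3.15×10^8 J/m².
ΔT = Q / C = 3.15×10^8 / 3.38×10^8 = 0.932 K.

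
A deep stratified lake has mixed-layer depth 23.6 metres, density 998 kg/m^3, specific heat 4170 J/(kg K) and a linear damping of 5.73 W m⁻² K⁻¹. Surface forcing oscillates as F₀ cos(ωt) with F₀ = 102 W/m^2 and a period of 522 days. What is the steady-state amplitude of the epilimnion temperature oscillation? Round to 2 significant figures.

6.9 K

Areal heat capacity C = ρ c_p D = 998 × 4170 × 23.6 = 9.82×10^7 J/(m²·K).
Angular frequency ω = 2π / T = 2π / 4.51×10^7 s = 1.39×10^-7 s⁻¹.
√((Cω)² + λ²) = √((13.7)² + 5.73²) = 14.8 W/(m²·K).
Amplitude A = F₀ / √((Cω)²+λ²) = 102 / 14.8 = 6.88 K.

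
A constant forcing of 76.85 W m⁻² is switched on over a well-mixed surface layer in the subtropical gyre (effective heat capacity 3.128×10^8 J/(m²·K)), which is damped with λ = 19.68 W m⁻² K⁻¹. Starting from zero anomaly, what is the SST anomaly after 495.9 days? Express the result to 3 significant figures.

Areal heat capacity C = 3.128×10^8 J/(m²·K) (given).
τ = C / λ = 3.13×10^8 / 19.68 = 1.59×10^7 s.
Equilibrium anomaly ΔT_eq = F / λ = 76.85 / 19.68 = 3.90 K.
t = 495.9 days = 4.28×10^7 s, so t/τ = 2.70.
ΔT(t) = ΔT_eq (1 − e^(−t/τ)) = 3.90 × (1 − e^−2.70) = 3.64 K.

3.64 K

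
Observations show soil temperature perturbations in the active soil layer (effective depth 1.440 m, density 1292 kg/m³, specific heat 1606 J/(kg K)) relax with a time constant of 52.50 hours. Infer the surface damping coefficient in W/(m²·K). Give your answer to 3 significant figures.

15.8

Areal heat capacity C = ρ c_p D = 1292 × 1606 × 1.440 = 2.99×10^6 J/(m²·K).
τ = 52.50 hours = 1.89×10^5 s.
λ = C / τ = 2.99×10^6 / 1.89×10^5 = 15.8 W/(m²·K).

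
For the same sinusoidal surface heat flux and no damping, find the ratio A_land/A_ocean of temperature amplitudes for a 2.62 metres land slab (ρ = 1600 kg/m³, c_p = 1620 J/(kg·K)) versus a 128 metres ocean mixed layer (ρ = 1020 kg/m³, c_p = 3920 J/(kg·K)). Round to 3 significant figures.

C_ocean = 1020 × 3920 × 128 = 5.12×10^8 J/(m²·K).
C_land = 1600 × 1620 × 2.62 = 6.79×10^6 J/(m²·K).
Undamped amplitude ∝ 1/C, so A_land/A_ocean = C_ocean/C_land = 75.4.

75.4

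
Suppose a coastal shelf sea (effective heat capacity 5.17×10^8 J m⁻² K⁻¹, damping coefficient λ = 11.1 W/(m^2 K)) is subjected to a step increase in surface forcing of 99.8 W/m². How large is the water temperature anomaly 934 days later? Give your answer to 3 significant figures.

7.40 K

Areal heat capacity C = 5.17×10^8 J m⁻² K⁻¹ (given).
τ = C / λ = 5.17×10^8 / 11.1 = 4.66×10^7 s.
Equilibrium anomaly ΔT_eq = F / λ = 99.8 / 11.1 = 8.99 K.
t = 934 days = 8.07×10^7 s, so t/τ = 1.73.
ΔT(t) = ΔT_eq (1 − e^(−t/τ)) = 8.99 × (1 − e^−1.73) = 7.40 K.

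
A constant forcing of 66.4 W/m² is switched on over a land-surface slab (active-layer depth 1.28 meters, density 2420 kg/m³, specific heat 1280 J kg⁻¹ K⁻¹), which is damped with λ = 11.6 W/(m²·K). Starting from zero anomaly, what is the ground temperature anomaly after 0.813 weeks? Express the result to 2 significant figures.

Areal heat capacity C = ρ c_p D = 2420 × 1280 × 1.28 = 3.96×10^6 J m⁻² K⁻¹.
τ = C / λ = 3.96×10^6 / 11.6 = 3.42×10^5 s.
Equilibrium anomaly ΔT_eq = F / λ = 66.4 / 11.6 = 5.72 K.
t = 0.813 weeks = 4.92×10^5 s, so t/τ = 1.44.
ΔT(t) = ΔT_eq (1 − e^(−t/τ)) = 5.72 × (1 − e^−1.44) = 4.37 K.

4.4 K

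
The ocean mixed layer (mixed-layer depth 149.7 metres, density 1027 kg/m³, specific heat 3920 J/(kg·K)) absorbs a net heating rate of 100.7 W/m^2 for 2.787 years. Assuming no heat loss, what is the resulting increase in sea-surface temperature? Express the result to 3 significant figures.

14.7 K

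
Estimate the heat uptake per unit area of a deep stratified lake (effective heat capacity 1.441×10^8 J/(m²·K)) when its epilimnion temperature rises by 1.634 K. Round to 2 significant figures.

Areal heat capacity C = 1.441×10^8 J/(m²·K) (given).
ΔQ = C ΔT = 1.44×10^8 × 1.634 = 2.35×10^8 J/m².

2.4×10^8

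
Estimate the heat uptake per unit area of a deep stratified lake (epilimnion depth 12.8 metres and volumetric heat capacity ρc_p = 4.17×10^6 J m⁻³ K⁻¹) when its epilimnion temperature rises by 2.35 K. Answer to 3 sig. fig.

1.25×10^8

Areal heat capacity C = ρc_p × D = 4.17×10^6 × 12.8 = 5.34×10^7 J/(m^2 K).
ΔQ = C ΔT = 5.34×10^7 × 2.35 = 1.25×10^8 J/m².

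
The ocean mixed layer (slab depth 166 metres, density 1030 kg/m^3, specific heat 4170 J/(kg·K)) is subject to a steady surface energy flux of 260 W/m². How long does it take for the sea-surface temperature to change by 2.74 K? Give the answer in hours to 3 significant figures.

Areal heat capacity C = ρ c_p D = 1030 × 4170 × 166 = 7.13×10^8 J m⁻² K⁻¹.
Time required: Δt = C ΔT / F = 7.13×10^8 × 2.74 / 260 = 7.51×10^6 s.
In hours: 7.51×10^6 s / (3600 s/hour) = 2090 hours.

2090 hours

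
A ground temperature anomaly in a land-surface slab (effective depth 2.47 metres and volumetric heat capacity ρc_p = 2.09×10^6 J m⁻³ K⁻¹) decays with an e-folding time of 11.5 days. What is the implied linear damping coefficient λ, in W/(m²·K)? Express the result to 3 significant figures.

5.20

Areal heat capacity C = ρc_p × D = 2.09×10^6 × 2.47 = 5.16×10^6 J m⁻² K⁻¹.
τ = 11.5 days = 9.94×10^5 s.
λ = C / τ = 5.16×10^6 / 9.94×10^5 = 5.20 W/(m²·K).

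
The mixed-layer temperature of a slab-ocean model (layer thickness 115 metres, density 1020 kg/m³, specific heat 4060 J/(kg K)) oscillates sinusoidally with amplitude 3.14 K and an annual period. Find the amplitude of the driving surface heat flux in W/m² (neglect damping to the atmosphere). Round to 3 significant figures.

298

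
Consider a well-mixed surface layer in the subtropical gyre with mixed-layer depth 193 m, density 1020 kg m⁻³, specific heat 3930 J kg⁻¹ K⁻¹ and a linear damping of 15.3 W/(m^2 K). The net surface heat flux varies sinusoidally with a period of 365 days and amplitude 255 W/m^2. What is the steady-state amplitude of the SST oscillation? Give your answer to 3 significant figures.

1.65 K

Areal heat capacity C = ρ c_p D = 1020 × 3930 × 193 = 7.74×10^8 J m⁻² K⁻¹.
Angular frequency ω = 2π / T = 2π / 3.15×10^7 s = 1.99×10^-7 s⁻¹.
√((Cω)² + λ²) = √((154)² + 15.3²) = 155 W/(m²·K).
Amplitude A = F₀ / √((Cω)²+λ²) = 255 / 155 = 1.65 K.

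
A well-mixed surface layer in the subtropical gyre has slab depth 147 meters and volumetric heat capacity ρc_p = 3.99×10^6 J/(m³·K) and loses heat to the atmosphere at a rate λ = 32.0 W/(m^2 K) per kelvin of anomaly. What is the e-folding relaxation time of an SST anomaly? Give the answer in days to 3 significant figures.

212 days

Areal heat capacity C = ρc_p × D = 3.99×10^6 × 147 = 5.87×10^8 J m⁻² K⁻¹.
Relaxation time τ = C / λ = 5.87×10^8 / 32.0 = 1.83×10^7 s.
In days: 1.83×10^7 s / (86400 s/day) = 212 days.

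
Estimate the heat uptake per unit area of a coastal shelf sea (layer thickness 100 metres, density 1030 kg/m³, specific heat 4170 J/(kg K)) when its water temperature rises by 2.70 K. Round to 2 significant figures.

1.2×10^9

Areal heat capacity C = ρ c_p D = 1030 × 4170 × 100 = 4.30×10^8 J m⁻² K⁻¹.
ΔQ = C ΔT = 4.30×10^8 × 2.70 = 1.16×10^9 J/m².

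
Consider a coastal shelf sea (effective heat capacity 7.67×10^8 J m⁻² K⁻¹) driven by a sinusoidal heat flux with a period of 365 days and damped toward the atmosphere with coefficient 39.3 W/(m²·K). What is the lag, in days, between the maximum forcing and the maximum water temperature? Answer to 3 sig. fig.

76.6 days

Areal heat capacity C = 7.67×10^8 J m⁻² K⁻¹ (given).
ω = 2π / 3.15×10^7 s = 1.99×10^-7 s⁻¹.
Phase lag φ = arctan(Cω/λ) = arctan(153/39.3) = 1.32 rad.
Time lag = φ / ω = 1.32 / 1.99×10^-7 = 6.62×10^6 s = 76.6 days.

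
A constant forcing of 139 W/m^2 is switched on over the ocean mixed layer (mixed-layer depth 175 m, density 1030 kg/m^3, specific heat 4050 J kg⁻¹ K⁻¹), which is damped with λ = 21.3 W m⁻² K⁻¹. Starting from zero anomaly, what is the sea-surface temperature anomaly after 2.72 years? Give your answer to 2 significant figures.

Areal heat capacity C = ρ c_p D = 1030 × 4050 × 175 = 7.30×10^8 J/(m²·K).
τ = C / λ = 7.30×10^8 / 21.3 = 3.43×10^7 s.
Equilibrium anomaly ΔT_eq = F / λ = 139 / 21.3 = 6.53 K.
t = 2.72 years = 8.58×10^7 s, so t/τ = 2.50.
ΔT(t) = ΔT_eq (1 − e^(−t/τ)) = 6.53 × (1 − e^−2.50) = 5.99 K.

6.0 K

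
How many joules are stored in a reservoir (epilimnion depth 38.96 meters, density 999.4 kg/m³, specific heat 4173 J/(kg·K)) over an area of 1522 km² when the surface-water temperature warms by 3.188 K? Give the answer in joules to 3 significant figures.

7.88×10^17 J

Areal heat capacity C = ρ c_p D = 999.4 × 4173 × 38.96 = 1.62×10^8 J/(m^2 K).
Heat per unit area: q = C ΔT = 1.62×10^8 × 3.188 = 5.18×10^8 J/m².
Total heat: Q = q × A = 5.18×10^8 × (1522 × 10⁶ m²) = 7.88×10^17 J.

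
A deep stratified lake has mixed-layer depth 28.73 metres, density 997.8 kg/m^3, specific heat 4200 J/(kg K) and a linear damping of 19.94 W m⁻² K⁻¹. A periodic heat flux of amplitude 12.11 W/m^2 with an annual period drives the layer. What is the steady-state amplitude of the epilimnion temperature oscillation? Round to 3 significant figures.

Areal heat capacity C = ρ c_p D = 997.8 × 4200 × 28.73 = 1.20×10^8 J/(m^2 K).
Angular frequency ω = 2π / T = 2π / 3.15×10^7 s = 1.99×10^-7 s⁻¹.
√((Cω)² + λ²) = √((24.0)² + 19.94²) = 31.2 W/(m²·K).
Amplitude A = F₀ / √((Cω)²+λ²) = 12.11 / 31.2 = 0.388 K.

0.388 K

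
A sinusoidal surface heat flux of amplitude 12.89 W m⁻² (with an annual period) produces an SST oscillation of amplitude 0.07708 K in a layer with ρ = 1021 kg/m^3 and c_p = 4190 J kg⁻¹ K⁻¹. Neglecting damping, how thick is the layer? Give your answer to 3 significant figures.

196 m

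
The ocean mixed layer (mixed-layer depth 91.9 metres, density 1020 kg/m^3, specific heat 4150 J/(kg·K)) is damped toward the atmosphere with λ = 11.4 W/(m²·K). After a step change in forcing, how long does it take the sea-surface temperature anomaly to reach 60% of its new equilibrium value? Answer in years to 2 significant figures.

0.99 years

Areal heat capacity C = ρ c_p D = 1020 × 4150 × 91.9 = 3.89×10^8 J/(m^2 K).
τ = C / λ = 3.89×10^8 / 11.4 = 3.41×10^7 s.
Fraction reached: 1 − e^(−t/τ) = 0.60 ⇒ t = −τ ln(1 − 0.60) = τ × 0.916.
t = 3.13×10^7 s = 0.991 years.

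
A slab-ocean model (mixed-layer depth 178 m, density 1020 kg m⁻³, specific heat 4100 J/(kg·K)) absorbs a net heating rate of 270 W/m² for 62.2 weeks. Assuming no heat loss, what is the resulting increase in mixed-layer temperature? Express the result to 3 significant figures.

13.6 K

Areal heat capacity C = ρ c_p D = 1020 × 4100 × 178 = 7.44×10^8 J/(m²·K).
Net heat input Q = F Δt = 270 × (62.2 weeks × 6.048×10^5 s/week) = 1.02×10^10 J/m².
ΔT = Q / C = 1.02×10^10 / 7.44×10^8 = 13.6 K.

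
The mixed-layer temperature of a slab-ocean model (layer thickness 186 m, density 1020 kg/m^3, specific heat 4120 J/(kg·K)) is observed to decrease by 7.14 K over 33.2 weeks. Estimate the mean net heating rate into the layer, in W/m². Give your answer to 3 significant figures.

Areal heat capacity C = ρ c_p D = 1020 × 4120 × 186 = 7.82×10^8 J/(m^2 K).
Required heat per unit area: Q = C ΔT = 7.82×10^8 × -7.14 = -5.58×10^9 J/m².
Flux F = Q / Δt = -5.58×10^9 / 2.01×10^7 s = -278 W/m².

-278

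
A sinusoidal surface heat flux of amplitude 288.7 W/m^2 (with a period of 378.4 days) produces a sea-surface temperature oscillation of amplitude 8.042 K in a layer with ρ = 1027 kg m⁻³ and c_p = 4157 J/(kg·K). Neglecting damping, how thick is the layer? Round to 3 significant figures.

43.8 m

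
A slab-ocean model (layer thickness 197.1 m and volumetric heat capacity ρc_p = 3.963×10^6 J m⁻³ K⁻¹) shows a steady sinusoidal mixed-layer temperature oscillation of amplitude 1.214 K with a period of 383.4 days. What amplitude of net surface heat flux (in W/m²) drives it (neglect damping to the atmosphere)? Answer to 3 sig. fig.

180

Areal heat capacity C = ρc_p × D = 3.963×10^6 × 197.1 = 7.81×10^8 J/(m²·K).
ω = 2π / 3.31×10^7 s = 1.90×10^-7 s⁻¹.
Cω = 7.81×10^8 × 1.90×10^-7 = 148 W/(m²·K).
F₀ = A × Cω = 1.214 × 148 = 180 W/m².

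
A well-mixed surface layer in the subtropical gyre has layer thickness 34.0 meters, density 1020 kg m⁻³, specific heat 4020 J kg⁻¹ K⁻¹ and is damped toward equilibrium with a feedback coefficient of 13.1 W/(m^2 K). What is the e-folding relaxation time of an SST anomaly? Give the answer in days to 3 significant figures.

123 days

Areal heat capacity C = ρ c_p D = 1020 × 4020 × 34.0 = 1.39×10^8 J m⁻² K⁻¹.
Relaxation time τ = C / λ = 1.39×10^8 / 13.1 = 1.06×10^7 s.
In days: 1.06×10^7 s / (86400 s/day) = 123 days.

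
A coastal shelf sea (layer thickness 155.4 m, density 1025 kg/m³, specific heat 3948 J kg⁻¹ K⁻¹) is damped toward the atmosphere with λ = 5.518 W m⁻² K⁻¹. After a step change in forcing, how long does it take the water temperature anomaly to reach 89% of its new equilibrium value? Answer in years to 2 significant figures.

Areal heat capacity C = ρ c_p D = 1025 × 3948 × 155.4 = 6.29×10^8 J/(m²·K).
τ = C / λ = 6.29×10^8 / 5.518 = 1.14×10^8 s.
Fraction reached: 1 − e^(−t/τ) = 0.89 ⇒ t = −τ ln(1 − 0.89) = τ × 2.21.
t = 2.52×10^8 s = 7.97 years.

8.0 years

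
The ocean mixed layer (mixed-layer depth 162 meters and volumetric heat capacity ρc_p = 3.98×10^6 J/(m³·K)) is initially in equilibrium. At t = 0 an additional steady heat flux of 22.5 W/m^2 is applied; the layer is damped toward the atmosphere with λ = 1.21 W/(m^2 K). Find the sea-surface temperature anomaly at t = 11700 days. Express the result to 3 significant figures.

Areal heat capacity C = ρc_p × D = 3.98×10^6 × 162 = 6.45×10^8 J m⁻² K⁻¹.
τ = C / λ = 6.45×10^8 / 1.21 = 5.33×10^8 s.
Equilibrium anomaly ΔT_eq = F / λ = 22.5 / 1.21 = 18.6 K.
t = 11700 days = 1.01×10^9 s, so t/τ = 1.90.
ΔT(t) = ΔT_eq (1 − e^(−t/τ)) = 18.6 × (1 − e^−1.90) = 15.8 K.

15.8 K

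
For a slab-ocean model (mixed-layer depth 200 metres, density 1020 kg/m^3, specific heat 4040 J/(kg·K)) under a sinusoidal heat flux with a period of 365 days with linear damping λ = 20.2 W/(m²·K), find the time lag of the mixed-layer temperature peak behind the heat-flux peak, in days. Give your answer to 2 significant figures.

84 days

Areal heat capacity C = ρ c_p D = 1020 × 4040 × 200 = 8.24×10^8 J/(m^2 K).
ω = 2π / 3.15×10^7 s = 1.99×10^-7 s⁻¹.
Phase lag φ = arctan(Cω/λ) = arctan(164/20.2) = 1.45 rad.
Time lag = φ / ω = 1.45 / 1.99×10^-7 = 7.27×10^6 s = 84.1 days.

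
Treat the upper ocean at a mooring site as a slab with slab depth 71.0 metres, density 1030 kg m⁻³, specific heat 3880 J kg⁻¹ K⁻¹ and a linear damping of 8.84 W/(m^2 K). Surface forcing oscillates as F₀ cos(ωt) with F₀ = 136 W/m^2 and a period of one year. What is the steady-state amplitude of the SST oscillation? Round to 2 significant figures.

2.4 K

Areal heat capacity C = ρ c_p D = 1030 × 3880 × 71.0 = 2.84×10^8 J/(m²·K).
Angular frequency ω = 2π / T = 2π / 3.15×10^7 s = 1.99×10^-7 s⁻¹.
√((Cω)² + λ²) = √((56.5)² + 8.84²) = 57.2 W/(m²·K).
Amplitude A = F₀ / √((Cω)²+λ²) = 136 / 57.2 = 2.38 K.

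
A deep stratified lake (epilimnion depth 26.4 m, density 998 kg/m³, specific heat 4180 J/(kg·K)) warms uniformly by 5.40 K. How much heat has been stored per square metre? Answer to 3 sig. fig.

5.95×10^8

Areal heat capacity C = ρ c_p D = 998 × 4180 × 26.4 = 1.10×10^8 J m⁻² K⁻¹.
ΔQ = C ΔT = 1.10×10^8 × 5.40 = 5.95×10^8 J/m².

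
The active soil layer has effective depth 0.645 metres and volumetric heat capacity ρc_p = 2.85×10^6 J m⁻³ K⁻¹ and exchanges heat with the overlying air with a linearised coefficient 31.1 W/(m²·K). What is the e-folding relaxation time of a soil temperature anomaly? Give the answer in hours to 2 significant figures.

Areal heat capacity C = ρc_p × D = 2.85×10^6 × 0.645 = 1.84×10^6 J/(m²·K).
Relaxation time τ = C / λ = 1.84×10^6 / 31.1 = 59100 s.
In hours: 59100 s / (3600 s/hour) = 16.4 hours.

16 hours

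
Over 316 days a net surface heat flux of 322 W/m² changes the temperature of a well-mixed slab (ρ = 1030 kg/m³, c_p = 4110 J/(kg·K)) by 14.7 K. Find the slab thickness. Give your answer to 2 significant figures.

140 m

Heat input Q = F Δt = 322 × 2.73×10^7 s = 8.79×10^9 J/m².
Required areal heat capacity C = Q / ΔT = 5.98×10^8 J/(m²·K).
Depth D = C / (ρ c_p) = 5.98×10^8 / (1030 × 4110) = 141 m.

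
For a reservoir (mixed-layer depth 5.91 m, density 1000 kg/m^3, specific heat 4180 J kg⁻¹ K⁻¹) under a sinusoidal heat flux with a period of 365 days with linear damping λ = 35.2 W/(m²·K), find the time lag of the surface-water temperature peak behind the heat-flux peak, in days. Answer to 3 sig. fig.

Areal heat capacity C = ρ c_p D = 1000 × 4180 × 5.91 = 2.47×10^7 J/(m²·K).
ω = 2π / 3.15×10^7 s = 1.99×10^-7 s⁻¹.
Phase lag φ = arctan(Cω/λ) = arctan(4.92/35.2) = 0.139 rad.
Time lag = φ / ω = 0.139 / 1.99×10^-7 = 6.97×10^5 s = 8.07 days.

8.07 days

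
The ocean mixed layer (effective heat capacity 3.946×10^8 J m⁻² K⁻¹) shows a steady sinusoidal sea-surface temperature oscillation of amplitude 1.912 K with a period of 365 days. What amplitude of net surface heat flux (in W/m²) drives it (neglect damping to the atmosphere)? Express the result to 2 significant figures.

150

Areal heat capacity C = 3.946×10^8 J m⁻² K⁻¹ (given).
ω = 2π / 3.15×10^7 s = 1.99×10^-7 s⁻¹.
Cω = 3.95×10^8 × 1.99×10^-7 = 78.6 W/(m²·K).
F₀ = A × Cω = 1.912 × 78.6 = 150 W/m².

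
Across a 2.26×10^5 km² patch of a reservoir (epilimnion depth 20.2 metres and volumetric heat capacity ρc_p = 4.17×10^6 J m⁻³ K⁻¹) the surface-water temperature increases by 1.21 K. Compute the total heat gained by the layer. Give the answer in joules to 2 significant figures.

Areal heat capacity C = ρc_p × D = 4.17×10^6 × 20.2 = 8.42×10^7 J/(m²·K).
Heat per unit area: q = C ΔT = 8.42×10^7 × 1.21 = 1.02×10^8 J/m².
Total heat: Q = q × A = 1.02×10^8 × (2.26×10^5 × 10⁶ m²) = 2.30×10^19 J.

2.3×10^19 J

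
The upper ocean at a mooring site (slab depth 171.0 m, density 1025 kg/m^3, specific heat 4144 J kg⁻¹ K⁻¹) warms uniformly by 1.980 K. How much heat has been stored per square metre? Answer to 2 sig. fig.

1.4×10^9

Areal heat capacity C = ρ c_p D = 1025 × 4144 × 171.0 = 7.26×10^8 J m⁻² K⁻¹.
ΔQ = C ΔT = 7.26×10^8 × 1.980 = 1.44×10^9 J/m².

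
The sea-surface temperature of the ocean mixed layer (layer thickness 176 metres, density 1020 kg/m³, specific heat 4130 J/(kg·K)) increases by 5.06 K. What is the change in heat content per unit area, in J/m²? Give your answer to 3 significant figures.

3.75×10^9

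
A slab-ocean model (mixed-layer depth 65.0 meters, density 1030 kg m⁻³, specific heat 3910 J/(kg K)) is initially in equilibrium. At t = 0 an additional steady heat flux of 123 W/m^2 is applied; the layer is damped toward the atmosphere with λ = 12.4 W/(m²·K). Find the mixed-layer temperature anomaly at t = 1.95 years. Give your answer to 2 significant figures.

Areal heat capacity C = ρ c_p D = 1030 × 3910 × 65.0 = 2.62×10^8 J/(m^2 K).
τ = C / λ = 2.62×10^8 / 12.4 = 2.11×10^7 s.
Equilibrium anomaly ΔT_eq = F / λ = 123 / 12.4 = 9.92 K.
t = 1.95 years = 6.15×10^7 s, so t/τ = 2.91.
ΔT(t) = ΔT_eq (1 − e^(−t/τ)) = 9.92 × (1 − e^−2.91) = 9.38 K.

9.4 K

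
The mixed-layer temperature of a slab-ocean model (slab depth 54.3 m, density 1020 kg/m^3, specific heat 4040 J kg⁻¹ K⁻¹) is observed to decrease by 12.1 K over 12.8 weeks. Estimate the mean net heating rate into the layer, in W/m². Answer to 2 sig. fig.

Areal heat capacity C = ρ c_p D = 1020 × 4040 × 54.3 = 2.24×10^8 J/(m^2 K).
Required heat per unit area: Q = C ΔT = 2.24×10^8 × -12.1 = -2.71×10^9 J/m².
Flux F = Q / Δt = -2.71×10^9 / 7.74×10^6 s = -350 W/m².

-350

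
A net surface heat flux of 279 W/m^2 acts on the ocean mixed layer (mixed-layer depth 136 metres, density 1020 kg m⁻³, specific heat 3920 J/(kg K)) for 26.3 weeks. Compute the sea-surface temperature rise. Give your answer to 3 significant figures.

Areal heat capacity C = ρ c_p D = 1020 × 3920 × 136 = 5.44×10^8 J m⁻² K⁻¹.
Net heat input Q = F Δt = 279 × (26.3 weeks × 6.048×10^5 s/week) = 4.44×10^9 J/m².
ΔT = Q / C = 4.44×10^9 / 5.44×10^8 = 8.16 K.

8.16 K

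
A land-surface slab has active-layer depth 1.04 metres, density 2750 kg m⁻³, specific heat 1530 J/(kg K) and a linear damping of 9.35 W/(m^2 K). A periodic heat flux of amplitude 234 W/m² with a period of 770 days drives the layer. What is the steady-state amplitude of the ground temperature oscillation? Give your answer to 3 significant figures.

25.0 K

Areal heat capacity C = ρ c_p D = 2750 × 1530 × 1.04 = 4.38×10^6 J/(m²·K).
Angular frequency ω = 2π / T = 2π / 6.65×10^7 s = 9.44×10^-8 s⁻¹.
√((Cω)² + λ²) = √((0.413)² + 9.35²) = 9.36 W/(m²·K).
Amplitude A = F₀ / √((Cω)²+λ²) = 234 / 9.36 = 25.0 K.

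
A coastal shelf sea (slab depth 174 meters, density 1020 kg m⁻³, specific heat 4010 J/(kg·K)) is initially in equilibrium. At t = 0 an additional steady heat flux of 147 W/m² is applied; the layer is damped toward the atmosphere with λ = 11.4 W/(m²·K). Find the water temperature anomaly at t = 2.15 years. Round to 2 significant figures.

Areal heat capacity C = ρ c_p D = 1020 × 4010 × 174 = 7.12×10^8 J/(m²·K).
τ = C / λ = 7.12×10^8 / 11.4 = 6.24×10^7 s.
Equilibrium anomaly ΔT_eq = F / λ = 147 / 11.4 = 12.9 K.
t = 2.15 years = 6.78×10^7 s, so t/τ = 1.09.
ΔT(t) = ΔT_eq (1 − e^(−t/τ)) = 12.9 × (1 − e^−1.09) = 8.55 K.

8.5 K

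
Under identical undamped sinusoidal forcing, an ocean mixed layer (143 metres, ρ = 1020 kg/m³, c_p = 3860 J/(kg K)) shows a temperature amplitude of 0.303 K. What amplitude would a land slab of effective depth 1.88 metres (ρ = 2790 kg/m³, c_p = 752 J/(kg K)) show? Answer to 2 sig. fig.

C_ocean = 5.63×10^8 J/(m²·K); C_land = 3.94×10^6 J/(m²·K).
A ∝ 1/C ⇒ A_land = A_ocean × C_ocean/C_land = 0.303 × 143 = 43.3 K.

43 K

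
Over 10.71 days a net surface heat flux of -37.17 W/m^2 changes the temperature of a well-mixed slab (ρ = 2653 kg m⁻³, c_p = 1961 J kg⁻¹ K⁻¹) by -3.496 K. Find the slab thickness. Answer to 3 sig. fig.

Heat input Q = F Δt = -37.17 × 9.25×10^5 s = -3.44×10^7 J/m².
Required areal heat capacity C = Q / ΔT = 9.84×10^6 J/(m²·K).
Depth D = C / (ρ c_p) = 9.84×10^6 / (2653 × 1961) = 1.89 m.

1.89 m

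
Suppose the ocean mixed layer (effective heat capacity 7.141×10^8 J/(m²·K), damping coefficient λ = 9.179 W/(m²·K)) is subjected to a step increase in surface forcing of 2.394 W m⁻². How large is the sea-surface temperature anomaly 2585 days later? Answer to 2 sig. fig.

0.25 K

Areal heat capacity C = 7.141×10^8 J/(m²·K) (given).
τ = C / λ = 7.14×10^8 / 9.179 = 7.78×10^7 s.
Equilibrium anomaly ΔT_eq = F / λ = 2.394 / 9.179 = 0.261 K.
t = 2585 days = 2.23×10^8 s, so t/τ = 2.87.
ΔT(t) = ΔT_eq (1 − e^(−t/τ)) = 0.261 × (1 − e^−2.87) = 0.246 K.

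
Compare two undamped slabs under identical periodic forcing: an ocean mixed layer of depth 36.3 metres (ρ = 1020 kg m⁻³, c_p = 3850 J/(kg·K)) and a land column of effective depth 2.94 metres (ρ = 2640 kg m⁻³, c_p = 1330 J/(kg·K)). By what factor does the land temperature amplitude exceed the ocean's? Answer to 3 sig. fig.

C_ocean = 1020 × 3850 × 36.3 = 1.43×10^8 J/(m²·K).
C_land = 2640 × 1330 × 2.94 = 1.03×10^7 J/(m²·K).
Undamped amplitude ∝ 1/C, so A_land/A_ocean = C_ocean/C_land = 13.8.

13.8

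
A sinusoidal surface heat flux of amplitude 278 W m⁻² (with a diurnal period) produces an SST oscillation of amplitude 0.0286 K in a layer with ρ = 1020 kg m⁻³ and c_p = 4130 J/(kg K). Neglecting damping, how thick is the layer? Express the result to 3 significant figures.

ω = 2π / 86400 s = 7.27×10^-5 s⁻¹.
Required C = F₀ / (A ω) = 278 / (0.0286 × 7.27×10^-5) = 1.34×10^8 J/(m²·K).
D = C / (ρ c_p) = 1.34×10^8 / (1020 × 4130) = 31.7 m.

31.7 m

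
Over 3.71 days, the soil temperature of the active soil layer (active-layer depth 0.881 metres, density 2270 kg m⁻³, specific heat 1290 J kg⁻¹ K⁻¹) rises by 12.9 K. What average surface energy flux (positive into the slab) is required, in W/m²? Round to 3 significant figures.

Areal heat capacity C = ρ c_p D = 2270 × 1290 × 0.881 = 2.58×10^6 J/(m^2 K).
Required heat per unit area: Q = C ΔT = 2.58×10^6 × 12.9 = 3.33×10^7 J/m².
Flux F = Q / Δt = 3.33×10^7 / 3.21×10^5 s = 104 W/m².

104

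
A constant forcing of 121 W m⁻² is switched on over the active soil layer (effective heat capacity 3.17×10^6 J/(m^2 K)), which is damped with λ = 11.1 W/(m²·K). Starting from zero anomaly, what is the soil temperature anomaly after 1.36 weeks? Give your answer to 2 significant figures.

10 K

Areal heat capacity C = 3.17×10^6 J/(m^2 K) (given).
τ = C / λ = 3.17×10^6 / 11.1 = 2.86×10^5 s.
Equilibrium anomaly ΔT_eq = F / λ = 121 / 11.1 = 10.9 K.
t = 1.36 weeks = 8.23×10^5 s, so t/τ = 2.88.
ΔT(t) = ΔT_eq (1 − e^(−t/τ)) = 10.9 × (1 − e^−2.88) = 10.3 K.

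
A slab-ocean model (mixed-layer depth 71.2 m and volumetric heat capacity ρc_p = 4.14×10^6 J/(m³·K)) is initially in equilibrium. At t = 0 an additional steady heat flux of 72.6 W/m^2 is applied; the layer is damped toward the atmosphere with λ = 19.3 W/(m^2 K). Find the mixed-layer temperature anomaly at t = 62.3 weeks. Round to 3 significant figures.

3.44 K

Areal heat capacity C = ρc_p × D = 4.14×10^6 × 71.2 = 2.95×10^8 J m⁻² K⁻¹.
τ = C / λ = 2.95×10^8 / 19.3 = 1.53×10^7 s.
Equilibrium anomaly ΔT_eq = F / λ = 72.6 / 19.3 = 3.76 K.
t = 62.3 weeks = 3.77×10^7 s, so t/τ = 2.47.
ΔT(t) = ΔT_eq (1 − e^(−t/τ)) = 3.76 × (1 − e^−2.47) = 3.44 K.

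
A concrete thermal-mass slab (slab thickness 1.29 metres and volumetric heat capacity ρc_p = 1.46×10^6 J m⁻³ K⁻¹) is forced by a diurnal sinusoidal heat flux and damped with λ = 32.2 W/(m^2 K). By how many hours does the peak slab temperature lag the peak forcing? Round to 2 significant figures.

5.1 hours

Areal heat capacity C = ρc_p × D = 1.46×10^6 × 1.29 = 1.88×10^6 J/(m²·K).
ω = 2π / 86400 s = 7.27×10^-5 s⁻¹.
Phase lag φ = arctan(Cω/λ) = arctan(137/32.2) = 1.34 rad.
Time lag = φ / ω = 1.34 / 7.27×10^-5 = 18400 s = 5.12 hours.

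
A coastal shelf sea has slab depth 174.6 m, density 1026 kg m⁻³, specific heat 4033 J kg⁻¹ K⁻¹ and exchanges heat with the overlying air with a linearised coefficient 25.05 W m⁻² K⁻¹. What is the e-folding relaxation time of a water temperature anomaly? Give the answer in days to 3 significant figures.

334 days

Areal heat capacity C = ρ c_p D = 1026 × 4033 × 174.6 = 7.22×10^8 J/(m²·K).
Relaxation time τ = C / λ = 7.22×10^8 / 25.05 = 2.88×10^7 s.
In days: 2.88×10^7 s / (86400 s/day) = 334 days.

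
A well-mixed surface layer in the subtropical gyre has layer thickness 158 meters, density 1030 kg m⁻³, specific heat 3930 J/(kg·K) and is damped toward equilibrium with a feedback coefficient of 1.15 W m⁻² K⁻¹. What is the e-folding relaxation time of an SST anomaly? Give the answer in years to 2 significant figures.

18 years

Areal heat capacity C = ρ c_p D = 1030 × 3930 × 158 = 6.40×10^8 J/(m^2 K).
Relaxation time τ = C / λ = 6.40×10^8 / 1.15 = 5.56×10^8 s.
In years: 5.56×10^8 s / (3.156×10^7 s/year) = 17.6 years.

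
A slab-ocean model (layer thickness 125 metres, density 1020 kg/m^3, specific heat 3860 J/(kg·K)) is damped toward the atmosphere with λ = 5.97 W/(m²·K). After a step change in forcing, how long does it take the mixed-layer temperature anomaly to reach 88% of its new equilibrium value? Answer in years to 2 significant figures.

Areal heat capacity C = ρ c_p D = 1020 × 3860 × 125 = 4.92×10^8 J m⁻² K⁻¹.
τ = C / λ = 4.92×10^8 / 5.97 = 8.24×10^7 s.
Fraction reached: 1 − e^(−t/τ) = 0.88 ⇒ t = −τ ln(1 − 0.88) = τ × 2.12.
t = 1.75×10^8 s = 5.54 years.

5.5 years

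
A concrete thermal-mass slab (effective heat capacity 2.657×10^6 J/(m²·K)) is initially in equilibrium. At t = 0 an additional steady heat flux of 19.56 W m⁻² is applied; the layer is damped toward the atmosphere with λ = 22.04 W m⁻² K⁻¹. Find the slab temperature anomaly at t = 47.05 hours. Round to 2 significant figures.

Areal heat capacity C = 2.657×10^6 J/(m²·K) (given).
τ = C / λ = 2.66×10^6 / 22.04 = 1.21×10^5 s.
Equilibrium anomaly ΔT_eq = F / λ = 19.56 / 22.04 = 0.887 K.
t = 47.05 hours = 1.69×10^5 s, so t/τ = 1.41.
ΔT(t) = ΔT_eq (1 − e^(−t/τ)) = 0.887 × (1 − e^−1.41) = 0.670 K.

0.67 K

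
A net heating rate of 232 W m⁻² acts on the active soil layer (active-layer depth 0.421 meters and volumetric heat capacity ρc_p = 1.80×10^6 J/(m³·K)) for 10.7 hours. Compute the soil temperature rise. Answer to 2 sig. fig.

12 K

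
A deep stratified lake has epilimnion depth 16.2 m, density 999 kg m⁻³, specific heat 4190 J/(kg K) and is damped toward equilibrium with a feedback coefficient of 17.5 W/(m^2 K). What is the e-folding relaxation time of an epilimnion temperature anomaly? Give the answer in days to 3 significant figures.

44.8 days

Areal heat capacity C = ρ c_p D = 999 × 4190 × 16.2 = 6.78×10^7 J/(m²·K).
Relaxation time τ = C / λ = 6.78×10^7 / 17.5 = 3.87×10^6 s.
In days: 3.87×10^6 s / (86400 s/day) = 44.8 days.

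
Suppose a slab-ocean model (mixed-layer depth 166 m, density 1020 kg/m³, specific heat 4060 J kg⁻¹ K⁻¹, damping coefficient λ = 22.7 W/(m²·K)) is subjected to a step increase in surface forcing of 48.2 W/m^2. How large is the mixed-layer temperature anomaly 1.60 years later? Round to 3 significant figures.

1.72 K

Areal heat capacity C = ρ c_p D = 1020 × 4060 × 166 = 6.87×10^8 J/(m^2 K).
τ = C / λ = 6.87×10^8 / 22.7 = 3.03×10^7 s.
Equilibrium anomaly ΔT_eq = F / λ = 48.2 / 22.7 = 2.12 K.
t = 1.60 years = 5.05×10^7 s, so t/τ = 1.67.
ΔT(t) = ΔT_eq (1 − e^(−t/τ)) = 2.12 × (1 − e^−1.67) = 1.72 K.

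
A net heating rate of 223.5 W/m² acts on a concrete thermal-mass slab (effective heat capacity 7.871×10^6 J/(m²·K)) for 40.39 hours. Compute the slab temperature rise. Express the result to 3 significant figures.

4.13 K

Areal heat capacity C = 7.871×10^6 J/(m²·K) (given).
Net heat input Q = F Δt = 223.5 × (40.39 hours × 3600 s/hour) = 3.25×10^7 J/m².
ΔT = Q / C = 3.25×10^7 / 7.87×10^6 = 4.13 K.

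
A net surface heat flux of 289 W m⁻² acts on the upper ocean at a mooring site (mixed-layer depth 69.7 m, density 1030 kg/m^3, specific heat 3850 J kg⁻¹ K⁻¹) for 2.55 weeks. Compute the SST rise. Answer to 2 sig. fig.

1.6 K

Areal heat capacity C = ρ c_p D = 1030 × 3850 × 69.7 = 2.76×10^8 J/(m^2 K).
Net heat input Q = F Δt = 289 × (2.55 weeks × 6.048×10^5 s/week) = 4.46×10^8 J/m².
ΔT = Q / C = 4.46×10^8 / 2.76×10^8 = 1.61 K.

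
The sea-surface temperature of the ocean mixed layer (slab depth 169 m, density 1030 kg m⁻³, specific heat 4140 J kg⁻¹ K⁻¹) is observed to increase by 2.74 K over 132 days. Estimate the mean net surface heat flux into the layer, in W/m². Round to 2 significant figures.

170

Areal heat capacity C = ρ c_p D = 1030 × 4140 × 169 = 7.21×10^8 J/(m^2 K).
Required heat per unit area: Q = C ΔT = 7.21×10^8 × 2.74 = 1.97×10^9 J/m².
Flux F = Q / Δt = 1.97×10^9 / 1.14×10^7 s = 173 W/m².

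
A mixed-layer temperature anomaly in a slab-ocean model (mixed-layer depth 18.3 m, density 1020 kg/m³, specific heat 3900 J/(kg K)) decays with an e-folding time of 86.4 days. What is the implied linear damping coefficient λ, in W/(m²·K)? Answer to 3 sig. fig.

Areal heat capacity C = ρ c_p D = 1020 × 3900 × 18.3 = 7.28×10^7 J/(m²·K).
τ = 86.4 days = 7.46×10^6 s.
λ = C / τ = 7.28×10^7 / 7.46×10^6 = 9.75 W/(m²·K).

9.75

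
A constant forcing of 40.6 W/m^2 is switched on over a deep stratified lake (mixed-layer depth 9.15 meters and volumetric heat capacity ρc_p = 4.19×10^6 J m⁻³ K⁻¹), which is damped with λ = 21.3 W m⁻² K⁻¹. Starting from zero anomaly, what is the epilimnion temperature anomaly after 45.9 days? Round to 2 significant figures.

Areal heat capacity C = ρc_p × D = 4.19×10^6 × 9.15 = 3.83×10^7 J/(m^2 K).
τ = C / λ = 3.83×10^7 / 21.3 = 1.80×10^6 s.
Equilibrium anomaly ΔT_eq = F / λ = 40.6 / 21.3 = 1.91 K.
t = 45.9 days = 3.97×10^6 s, so t/τ = 2.20.
ΔT(t) = ΔT_eq (1 − e^(−t/τ)) = 1.91 × (1 − e^−2.20) = 1.70 K.

1.7 K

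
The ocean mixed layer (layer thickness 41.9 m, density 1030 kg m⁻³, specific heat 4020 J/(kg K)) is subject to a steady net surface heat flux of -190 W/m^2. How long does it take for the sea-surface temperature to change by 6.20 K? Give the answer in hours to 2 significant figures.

1600 hours

Areal heat capacity C = ρ c_p D = 1030 × 4020 × 41.9 = 1.73×10^8 J m⁻² K⁻¹.
Time required: Δt = C ΔT / F = 1.73×10^8 × -6.20 / -190 = 5.66×10^6 s.
In hours: 5.66×10^6 s / (3600 s/hour) = 1570 hours.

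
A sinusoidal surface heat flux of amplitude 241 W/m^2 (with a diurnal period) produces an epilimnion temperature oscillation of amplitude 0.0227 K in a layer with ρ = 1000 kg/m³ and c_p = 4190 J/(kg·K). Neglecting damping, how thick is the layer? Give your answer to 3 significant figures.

ω = 2π / 86400 s = 7.27×10^-5 s⁻¹.
Required C = F₀ / (A ω) = 241 / (0.0227 × 7.27×10^-5) = 1.46×10^8 J/(m²·K).
D = C / (ρ c_p) = 1.46×10^8 / (1000 × 4190) = 34.8 m.

34.8 m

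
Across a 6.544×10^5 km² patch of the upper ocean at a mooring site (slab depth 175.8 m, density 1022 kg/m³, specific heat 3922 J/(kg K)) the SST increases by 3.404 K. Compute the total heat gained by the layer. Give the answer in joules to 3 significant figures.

Areal heat capacity C = ρ c_p D = 1022 × 3922 × 175.8 = 7.05×10^8 J/(m^2 K).
Heat per unit area: q = C ΔT = 7.05×10^8 × 3.404 = 2.40×10^9 J/m².
Total heat: Q = q × A = 2.40×10^9 × (6.544×10^5 × 10⁶ m²) = 1.57×10^21 J.

1.57×10^21 J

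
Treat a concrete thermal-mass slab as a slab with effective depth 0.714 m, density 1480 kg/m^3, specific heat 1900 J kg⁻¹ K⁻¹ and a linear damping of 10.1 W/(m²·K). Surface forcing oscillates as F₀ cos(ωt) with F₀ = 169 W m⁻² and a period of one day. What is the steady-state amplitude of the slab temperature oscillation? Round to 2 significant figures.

Areal heat capacity C = ρ c_p D = 1480 × 1900 × 0.714 = 2.01×10^6 J m⁻² K⁻¹.
Angular frequency ω = 2π / T = 2π / 86400 s = 7.27×10^-5 s⁻¹.
√((Cω)² + λ²) = √((146)² + 10.1²) = 146 W/(m²·K).
Amplitude A = F₀ / √((Cω)²+λ²) = 169 / 146 = 1.15 K.

1.2 K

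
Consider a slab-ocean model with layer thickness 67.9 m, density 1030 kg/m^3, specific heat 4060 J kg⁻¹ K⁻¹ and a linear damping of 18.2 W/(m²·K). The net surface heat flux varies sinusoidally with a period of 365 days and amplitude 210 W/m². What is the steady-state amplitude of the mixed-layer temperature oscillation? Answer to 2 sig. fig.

3.5 K

Areal heat capacity C = ρ c_p D = 1030 × 4060 × 67.9 = 2.84×10^8 J m⁻² K⁻¹.
Angular frequency ω = 2π / T = 2π / 3.15×10^7 s = 1.99×10^-7 s⁻¹.
√((Cω)² + λ²) = √((56.6)² + 18.2²) = 59.4 W/(m²·K).
Amplitude A = F₀ / √((Cω)²+λ²) = 210 / 59.4 = 3.53 K.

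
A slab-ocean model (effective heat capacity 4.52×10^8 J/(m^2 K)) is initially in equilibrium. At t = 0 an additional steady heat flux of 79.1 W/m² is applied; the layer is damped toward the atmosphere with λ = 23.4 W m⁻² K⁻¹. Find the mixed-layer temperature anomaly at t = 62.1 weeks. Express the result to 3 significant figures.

2.90 K

Areal heat capacity C = 4.52×10^8 J/(m^2 K) (given).
τ = C / λ = 4.52×10^8 / 23.4 = 1.93×10^7 s.
Equilibrium anomaly ΔT_eq = F / λ = 79.1 / 23.4 = 3.38 K.
t = 62.1 weeks = 3.76×10^7 s, so t/τ = 1.94.
ΔT(t) = ΔT_eq (1 − e^(−t/τ)) = 3.38 × (1 − e^−1.94) = 2.90 K.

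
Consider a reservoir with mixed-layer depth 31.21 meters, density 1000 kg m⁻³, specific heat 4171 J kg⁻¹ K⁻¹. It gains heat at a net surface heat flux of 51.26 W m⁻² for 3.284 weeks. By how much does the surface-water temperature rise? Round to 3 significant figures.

0.782 K

Areal heat capacity C = ρ c_p D = 1000 × 4171 × 31.21 = 1.30×10^8 J/(m²·K).
Net heat input Q = F Δt = 51.26 × (3.284 weeks × 6.048×10^5 s/week) = 1.02×10^8 J/m².
ΔT = Q / C = 1.02×10^8 / 1.30×10^8 = 0.782 K.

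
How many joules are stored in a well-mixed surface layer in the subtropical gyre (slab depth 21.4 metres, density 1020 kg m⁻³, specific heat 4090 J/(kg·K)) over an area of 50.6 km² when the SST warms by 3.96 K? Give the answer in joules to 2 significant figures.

Areal heat capacity C = ρ c_p D = 1020 × 4090 × 21.4 = 8.93×10^7 J/(m²·K).
Heat per unit area: q = C ΔT = 8.93×10^7 × 3.96 = 3.54×10^8 J/m².
Total heat: Q = q × A = 3.54×10^8 × (50.6 × 10⁶ m²) = 1.79×10^16 J.

1.8×10^16 J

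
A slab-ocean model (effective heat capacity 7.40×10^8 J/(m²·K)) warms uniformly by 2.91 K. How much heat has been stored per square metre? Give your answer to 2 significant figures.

2.2×10^9

Areal heat capacity C = 7.40×10^8 J/(m²·K) (given).
ΔQ = C ΔT = 7.40×10^8 × 2.91 = 2.15×10^9 J/m².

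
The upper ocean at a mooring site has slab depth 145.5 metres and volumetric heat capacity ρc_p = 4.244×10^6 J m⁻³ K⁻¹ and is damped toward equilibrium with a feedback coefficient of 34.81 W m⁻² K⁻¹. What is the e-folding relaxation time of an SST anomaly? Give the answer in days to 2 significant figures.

Areal heat capacity C = ρc_p × D = 4.244×10^6 × 145.5 = 6.18×10^8 J/(m^2 K).
Relaxation time τ = C / λ = 6.18×10^8 / 34.81 = 1.77×10^7 s.
In days: 1.77×10^7 s / (86400 s/day) = 205 days.

210 days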